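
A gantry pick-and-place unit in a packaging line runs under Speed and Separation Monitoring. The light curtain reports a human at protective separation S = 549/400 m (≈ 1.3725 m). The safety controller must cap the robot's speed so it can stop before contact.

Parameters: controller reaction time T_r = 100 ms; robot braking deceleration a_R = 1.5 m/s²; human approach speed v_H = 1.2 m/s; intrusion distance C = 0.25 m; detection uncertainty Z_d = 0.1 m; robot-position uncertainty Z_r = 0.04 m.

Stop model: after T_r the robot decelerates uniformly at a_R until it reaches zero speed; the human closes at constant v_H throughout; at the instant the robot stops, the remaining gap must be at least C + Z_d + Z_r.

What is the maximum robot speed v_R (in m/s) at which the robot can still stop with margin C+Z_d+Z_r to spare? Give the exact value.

at the boundary: (1/3)·v² + (9/10)·v + (-69/80) = 0
  disc = (9/10)² − 4·(1/3)·(-69/80) = 49/25 ; √disc = 7/5
  v_R = (−(9/10) + 7/5) / (2·(1/3)) = 3/4 m/s
check:
stop time T_s = (3/4)/(3/2) = 0.5000 s
robot covers v_R·T_r = 0.7500·0.1000 = 0.0750 m before braking
robot under decel: 0.7500²/(2·1.5000) = 0.1875 m
human closes 1.2000·0.6000 = 0.7200 m
margins: 0.2500+0.1000+0.0400 = 0.3900 m
sum ≈ 0.0750+0.1875+0.7200+0.3900 ≈ 1.3725 m = S ✓

v_R_max = 3/4 m/s = 0.7500 m/s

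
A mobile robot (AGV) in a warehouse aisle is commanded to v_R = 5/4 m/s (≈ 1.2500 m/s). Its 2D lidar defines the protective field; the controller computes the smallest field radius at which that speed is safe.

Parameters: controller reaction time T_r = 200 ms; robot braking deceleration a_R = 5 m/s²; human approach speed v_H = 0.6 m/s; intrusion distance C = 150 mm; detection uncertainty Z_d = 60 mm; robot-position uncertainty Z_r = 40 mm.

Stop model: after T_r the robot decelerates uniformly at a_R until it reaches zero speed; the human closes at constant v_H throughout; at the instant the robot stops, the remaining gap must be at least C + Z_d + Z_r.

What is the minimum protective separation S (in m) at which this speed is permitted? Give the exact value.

braking lasts T_s = (5/4)/5 = 0.2500 s
robot covers v_R·T_r = 1.2500·0.2000 = 0.2500 m before braking
robot covers 1.2500·0.2500 − ½·5.0000·0.2500² = 0.1562 m while stopping
person approaches 0.6000·(0.2000+0.2500) = 0.2700 m
C+Z_d+Z_r = 0.1500+0.0600+0.0400 = 0.2500 m
S_min ≈ 0.2500+0.1562+0.2700+0.2500  ⇒  S_min = 741/800 m

S_min = 741/800 m = 0.9263 m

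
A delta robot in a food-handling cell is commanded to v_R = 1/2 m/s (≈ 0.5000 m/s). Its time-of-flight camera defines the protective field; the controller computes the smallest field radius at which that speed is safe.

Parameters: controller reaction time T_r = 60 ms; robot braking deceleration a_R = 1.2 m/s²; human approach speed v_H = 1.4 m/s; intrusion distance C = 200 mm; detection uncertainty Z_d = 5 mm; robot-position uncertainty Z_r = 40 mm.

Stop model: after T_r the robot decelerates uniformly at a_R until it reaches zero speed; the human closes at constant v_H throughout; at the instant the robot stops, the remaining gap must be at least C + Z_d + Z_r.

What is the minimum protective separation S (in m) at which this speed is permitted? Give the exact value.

S_min = 2093/2000 m = 1.0465 m

braking lasts T_s = (1/2)/(6/5) = 0.4167 s
reaction-phase robot travel = 0.5000·0.0600 = 0.0300 m
robot covers 0.5000·0.4167 − ½·1.2000·0.4167² = 0.1042 m while stopping
human closes 1.4000·0.4767 = 0.6673 m
residual clearance needed = 0.2000+0.0050+0.0400 = 0.2450 m
S_min ≈ 0.0300+0.1042+0.6673+0.2450  ⇒  S_min = 2093/2000 m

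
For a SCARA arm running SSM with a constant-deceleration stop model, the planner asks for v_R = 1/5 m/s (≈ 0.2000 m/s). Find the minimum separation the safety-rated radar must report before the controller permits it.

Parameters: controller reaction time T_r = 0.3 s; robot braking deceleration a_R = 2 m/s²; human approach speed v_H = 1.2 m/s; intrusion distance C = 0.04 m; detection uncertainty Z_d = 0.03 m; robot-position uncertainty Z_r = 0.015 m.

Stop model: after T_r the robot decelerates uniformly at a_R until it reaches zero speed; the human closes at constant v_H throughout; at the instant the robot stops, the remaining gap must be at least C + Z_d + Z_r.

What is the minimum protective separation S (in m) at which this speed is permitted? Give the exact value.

S_min = 127/200 m = 0.6350 m

T_s = v_R/a_R = (1/5)/2 = 0.1000 s
robot covers v_R·T_r = 0.2000·0.3000 = 0.0600 m before braking
robot under decel: 0.2000²/(2·2.0000) = 0.0100 m
human closes 1.2000·0.4000 = 0.4800 m
margins: 0.0400+0.0300+0.0150 = 0.0850 m
S_min ≈ 0.0600+0.0100+0.4800+0.0850  ⇒  S_min = 127/200 m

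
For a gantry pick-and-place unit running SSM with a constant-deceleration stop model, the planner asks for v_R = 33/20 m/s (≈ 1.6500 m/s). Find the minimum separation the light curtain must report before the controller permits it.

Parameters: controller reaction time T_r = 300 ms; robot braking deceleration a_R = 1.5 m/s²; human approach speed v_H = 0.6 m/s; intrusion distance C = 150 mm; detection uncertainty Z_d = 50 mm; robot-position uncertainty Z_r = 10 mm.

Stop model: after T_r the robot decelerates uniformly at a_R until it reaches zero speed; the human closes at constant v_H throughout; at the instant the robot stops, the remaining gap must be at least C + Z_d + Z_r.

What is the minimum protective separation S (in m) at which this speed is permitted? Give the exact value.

stop time T_s = (33/20)/(3/2) = 1.1000 s
reaction-phase robot travel = 1.6500·0.3000 = 0.4950 m
robot covers 1.6500·1.1000 − ½·1.5000·1.1000² = 0.9075 m while stopping
human closes 0.6000·1.4000 = 0.8400 m
C+Z_d+Z_r = 0.1500+0.0500+0.0100 = 0.2100 m
S_min ≈ 0.4950+0.9075+0.8400+0.2100  ⇒  S_min = 981/400 m

S_min = 981/400 m = 2.4525 m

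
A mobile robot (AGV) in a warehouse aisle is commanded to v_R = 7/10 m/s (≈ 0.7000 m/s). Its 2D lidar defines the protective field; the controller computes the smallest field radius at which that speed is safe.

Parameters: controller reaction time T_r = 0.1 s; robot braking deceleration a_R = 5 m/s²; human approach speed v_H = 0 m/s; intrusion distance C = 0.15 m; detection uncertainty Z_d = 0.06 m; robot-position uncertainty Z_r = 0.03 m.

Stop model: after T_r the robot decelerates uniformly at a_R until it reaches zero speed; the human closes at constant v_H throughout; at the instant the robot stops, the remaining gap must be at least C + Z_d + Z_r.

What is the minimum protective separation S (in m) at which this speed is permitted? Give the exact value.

braking lasts T_s = (7/10)/5 = 0.1400 s
robot covers v_R·T_r = 0.7000·0.1000 = 0.0700 m before braking
robot covers 0.7000·0.1400 − ½·5.0000·0.1400² = 0.0490 m while stopping
human closes 0.0000·0.2400 = 0.0000 m
margins: 0.1500+0.0600+0.0300 = 0.2400 m
S_min ≈ 0.0700+0.0490+0.0000+0.2400  ⇒  S_min = 359/1000 m

S_min = 359/1000 m = 0.3590 m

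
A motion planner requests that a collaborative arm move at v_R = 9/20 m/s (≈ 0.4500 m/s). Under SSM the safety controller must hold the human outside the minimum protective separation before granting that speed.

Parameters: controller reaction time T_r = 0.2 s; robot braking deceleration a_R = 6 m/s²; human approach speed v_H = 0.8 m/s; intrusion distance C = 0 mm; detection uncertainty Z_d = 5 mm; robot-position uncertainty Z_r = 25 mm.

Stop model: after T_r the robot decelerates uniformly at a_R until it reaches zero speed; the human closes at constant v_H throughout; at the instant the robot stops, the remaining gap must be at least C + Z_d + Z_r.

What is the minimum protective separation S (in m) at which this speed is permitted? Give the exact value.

braking lasts T_s = (9/20)/6 = 0.0750 s
reaction-phase robot travel = 0.4500·0.2000 = 0.0900 m
braking distance = 0.4500²/(2·6.0000) = 0.0169 m
person approaches 0.8000·(0.2000+0.0750) = 0.2200 m
residual clearance needed = 0.0000+0.0050+0.0250 = 0.0300 m
S_min ≈ 0.0900+0.0169+0.2200+0.0300  ⇒  S_min = 571/1600 m

S_min = 571/1600 m = 0.3569 m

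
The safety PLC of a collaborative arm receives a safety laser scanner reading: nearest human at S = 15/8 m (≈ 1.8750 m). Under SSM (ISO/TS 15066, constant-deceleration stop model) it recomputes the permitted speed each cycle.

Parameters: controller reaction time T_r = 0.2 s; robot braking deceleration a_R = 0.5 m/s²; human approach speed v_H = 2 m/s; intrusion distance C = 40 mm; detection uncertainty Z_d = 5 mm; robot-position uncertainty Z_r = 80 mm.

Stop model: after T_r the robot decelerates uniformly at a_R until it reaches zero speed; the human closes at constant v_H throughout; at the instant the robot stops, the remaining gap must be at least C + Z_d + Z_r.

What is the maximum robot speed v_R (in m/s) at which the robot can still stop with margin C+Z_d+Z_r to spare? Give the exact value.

collect terms ⇒ (1)·v_R² + (21/5)·v_R + (-27/20) = 0
  disc = (21/5)² − 4·(1)·(-27/20) = 576/25 ; √disc = 24/5
  v_R = (−(21/5) + 24/5) / (2·(1)) = 3/10 m/s
check:
braking lasts T_s = (3/10)/(1/2) = 0.6000 s
reaction-phase robot travel = 0.3000·0.2000 = 0.0600 m
braking distance = 0.3000²/(2·0.5000) = 0.0900 m
human closes 2.0000·0.8000 = 1.6000 m
C+Z_d+Z_r = 0.0400+0.0050+0.0800 = 0.1250 m
sum ≈ 0.0600+0.0900+1.6000+0.1250 ≈ 1.8750 m = S ✓

v_R_max = 3/10 m/s = 0.3000 m/s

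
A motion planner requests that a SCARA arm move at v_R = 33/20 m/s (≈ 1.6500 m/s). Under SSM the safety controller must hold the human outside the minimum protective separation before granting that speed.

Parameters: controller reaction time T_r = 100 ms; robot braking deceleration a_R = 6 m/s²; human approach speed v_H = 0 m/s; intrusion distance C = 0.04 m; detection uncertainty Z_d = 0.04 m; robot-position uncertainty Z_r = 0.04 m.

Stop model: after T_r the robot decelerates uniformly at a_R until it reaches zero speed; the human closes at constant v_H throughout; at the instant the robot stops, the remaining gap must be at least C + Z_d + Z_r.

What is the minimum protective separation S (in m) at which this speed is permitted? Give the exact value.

braking lasts T_s = (33/20)/6 = 0.2750 s
reaction-phase robot travel = 1.6500·0.1000 = 0.1650 m
robot under decel: 1.6500²/(2·6.0000) = 0.2269 m
human closes 0.0000·0.3750 = 0.0000 m
residual clearance needed = 0.0400+0.0400+0.0400 = 0.1200 m
S_min ≈ 0.1650+0.2269+0.0000+0.1200  ⇒  S_min = 819/1600 m

S_min = 819/1600 m = 0.5119 m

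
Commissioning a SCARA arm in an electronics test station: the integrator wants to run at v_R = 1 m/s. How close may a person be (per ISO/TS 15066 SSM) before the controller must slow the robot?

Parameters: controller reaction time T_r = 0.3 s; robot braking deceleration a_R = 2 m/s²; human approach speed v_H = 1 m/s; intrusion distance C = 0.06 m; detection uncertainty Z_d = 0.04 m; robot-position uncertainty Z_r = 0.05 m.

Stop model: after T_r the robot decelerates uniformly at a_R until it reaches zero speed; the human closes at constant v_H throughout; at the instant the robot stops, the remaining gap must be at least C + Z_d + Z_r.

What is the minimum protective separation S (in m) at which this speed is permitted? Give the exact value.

S_min = 3/2 m = 1.5000 m

braking lasts T_s = 1/2 = 0.5000 s
robot in T_r: 1.0000·0.3000 = 0.3000 m
robot under decel: 1.0000²/(2·2.0000) = 0.2500 m
human closes 1.0000·0.8000 = 0.8000 m
C+Z_d+Z_r = 0.0600+0.0400+0.0500 = 0.1500 m
S_min ≈ 0.3000+0.2500+0.8000+0.1500  ⇒  S_min = 3/2 m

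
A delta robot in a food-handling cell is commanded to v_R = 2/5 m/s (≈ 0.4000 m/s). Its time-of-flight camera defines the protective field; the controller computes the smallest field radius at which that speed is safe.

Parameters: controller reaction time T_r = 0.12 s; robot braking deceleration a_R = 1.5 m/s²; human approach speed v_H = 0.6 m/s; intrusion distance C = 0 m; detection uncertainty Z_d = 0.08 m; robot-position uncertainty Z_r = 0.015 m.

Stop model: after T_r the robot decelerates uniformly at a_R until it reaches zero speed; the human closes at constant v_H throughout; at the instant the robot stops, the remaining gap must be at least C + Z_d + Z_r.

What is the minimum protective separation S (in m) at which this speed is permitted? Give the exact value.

S_min = 257/600 m = 0.4283 m

stop time T_s = (2/5)/(3/2) = 0.2667 s
reaction-phase robot travel = 0.4000·0.1200 = 0.0480 m
braking distance = 0.4000²/(2·1.5000) = 0.0533 m
person approaches 0.6000·(0.1200+0.2667) = 0.2320 m
residual clearance needed = 0.0000+0.0800+0.0150 = 0.0950 m
S_min ≈ 0.0480+0.0533+0.2320+0.0950  ⇒  S_min = 257/600 m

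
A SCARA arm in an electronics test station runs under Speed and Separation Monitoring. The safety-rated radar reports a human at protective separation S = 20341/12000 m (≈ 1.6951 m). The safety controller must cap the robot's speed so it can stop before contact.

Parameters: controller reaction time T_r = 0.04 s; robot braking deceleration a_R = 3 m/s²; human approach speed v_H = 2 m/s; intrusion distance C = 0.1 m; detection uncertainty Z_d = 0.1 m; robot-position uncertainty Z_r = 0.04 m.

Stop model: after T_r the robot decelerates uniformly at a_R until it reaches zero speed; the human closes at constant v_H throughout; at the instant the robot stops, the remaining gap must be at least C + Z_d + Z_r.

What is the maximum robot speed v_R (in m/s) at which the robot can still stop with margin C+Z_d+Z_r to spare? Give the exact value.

at the boundary: (1/6)·v² + (53/75)·v + (-16501/12000) = 0
  disc = (53/75)² − 4·(1/6)·(-16501/12000) = 14161/10000 ; √disc = 119/100
  v_R = (−(53/75) + 119/100) / (2·(1/6)) = 29/20 m/s
check:
T_s = v_R/a_R = (29/20)/3 = 0.4833 s
robot covers v_R·T_r = 1.4500·0.0400 = 0.0580 m before braking
robot under decel: 1.4500²/(2·3.0000) = 0.3504 m
human over T_r+T_s: 2.0000·(0.0400+0.4833) = 1.0467 m
margins: 0.1000+0.1000+0.0400 = 0.2400 m
sum ≈ 0.0580+0.3504+1.0467+0.2400 ≈ 1.6951 m = S ✓

v_R_max = 29/20 m/s = 1.4500 m/s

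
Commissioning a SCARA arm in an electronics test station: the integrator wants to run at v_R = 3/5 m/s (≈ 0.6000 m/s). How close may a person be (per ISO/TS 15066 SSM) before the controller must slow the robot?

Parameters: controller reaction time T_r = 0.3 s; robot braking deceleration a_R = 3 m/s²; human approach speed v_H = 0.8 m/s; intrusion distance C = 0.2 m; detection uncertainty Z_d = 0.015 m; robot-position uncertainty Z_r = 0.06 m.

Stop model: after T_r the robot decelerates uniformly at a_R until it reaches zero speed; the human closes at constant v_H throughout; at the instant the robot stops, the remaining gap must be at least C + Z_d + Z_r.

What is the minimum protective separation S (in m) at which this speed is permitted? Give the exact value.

S_min = 183/200 m = 0.9150 m

stop time T_s = (3/5)/3 = 0.2000 s
robot covers v_R·T_r = 0.6000·0.3000 = 0.1800 m before braking
robot under decel: 0.6000²/(2·3.0000) = 0.0600 m
human closes 0.8000·0.5000 = 0.4000 m
C+Z_d+Z_r = 0.2000+0.0150+0.0600 = 0.2750 m
S_min ≈ 0.1800+0.0600+0.4000+0.2750  ⇒  S_min = 183/200 m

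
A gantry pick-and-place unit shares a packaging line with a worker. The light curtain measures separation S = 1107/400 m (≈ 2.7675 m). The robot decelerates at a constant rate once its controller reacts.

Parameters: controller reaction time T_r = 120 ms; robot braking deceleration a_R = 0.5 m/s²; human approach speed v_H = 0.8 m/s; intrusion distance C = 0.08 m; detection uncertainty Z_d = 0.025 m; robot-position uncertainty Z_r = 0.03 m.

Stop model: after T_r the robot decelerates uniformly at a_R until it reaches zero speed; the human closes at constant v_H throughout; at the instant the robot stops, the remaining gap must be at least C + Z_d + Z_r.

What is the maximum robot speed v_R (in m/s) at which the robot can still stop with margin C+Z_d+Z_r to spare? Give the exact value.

collect terms ⇒ (1)·v_R² + (43/25)·v_R + (-5073/2000) = 0
  disc = (43/25)² − 4·(1)·(-5073/2000) = 32761/2500 ; √disc = 181/50
  v_R = (−(43/25) + 181/50) / (2·(1)) = 19/20 m/s
check:
stop time T_s = (19/20)/(1/2) = 1.9000 s
robot covers v_R·T_r = 0.9500·0.1200 = 0.1140 m before braking
robot under decel: 0.9500²/(2·0.5000) = 0.9025 m
human closes 0.8000·2.0200 = 1.6160 m
C+Z_d+Z_r = 0.0800+0.0250+0.0300 = 0.1350 m
sum ≈ 0.1140+0.9025+1.6160+0.1350 ≈ 2.7675 m = S ✓

v_R_max = 19/20 m/s = 0.9500 m/s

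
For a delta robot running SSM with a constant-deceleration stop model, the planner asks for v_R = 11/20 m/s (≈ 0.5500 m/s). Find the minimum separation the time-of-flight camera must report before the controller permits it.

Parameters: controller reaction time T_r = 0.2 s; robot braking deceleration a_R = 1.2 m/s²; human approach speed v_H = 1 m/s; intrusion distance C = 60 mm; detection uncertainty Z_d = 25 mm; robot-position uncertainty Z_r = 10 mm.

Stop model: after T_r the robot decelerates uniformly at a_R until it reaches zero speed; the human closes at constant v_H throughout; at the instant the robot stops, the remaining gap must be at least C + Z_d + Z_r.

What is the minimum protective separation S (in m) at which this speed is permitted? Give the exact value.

stop time T_s = (11/20)/(6/5) = 0.4583 s
reaction-phase robot travel = 0.5500·0.2000 = 0.1100 m
braking distance = 0.5500²/(2·1.2000) = 0.1260 m
person approaches 1.0000·(0.2000+0.4583) = 0.6583 m
residual clearance needed = 0.0600+0.0250+0.0100 = 0.0950 m
S_min ≈ 0.1100+0.1260+0.6583+0.0950  ⇒  S_min = 1583/1600 m

S_min = 1583/1600 m = 0.9894 m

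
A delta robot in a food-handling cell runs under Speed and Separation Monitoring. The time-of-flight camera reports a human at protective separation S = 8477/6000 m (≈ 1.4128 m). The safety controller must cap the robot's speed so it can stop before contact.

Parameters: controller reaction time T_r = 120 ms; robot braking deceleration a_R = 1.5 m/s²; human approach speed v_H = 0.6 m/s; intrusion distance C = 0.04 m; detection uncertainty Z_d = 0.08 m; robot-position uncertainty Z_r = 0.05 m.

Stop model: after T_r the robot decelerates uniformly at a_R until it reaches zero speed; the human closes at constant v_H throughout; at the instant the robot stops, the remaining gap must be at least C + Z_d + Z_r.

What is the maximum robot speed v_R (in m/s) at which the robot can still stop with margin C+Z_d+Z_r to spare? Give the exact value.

v_R_max = 5/4 m/s = 1.2500 m/s

collect terms ⇒ (1/3)·v_R² + (13/25)·v_R + (-281/240) = 0
  disc = (13/25)² − 4·(1/3)·(-281/240) = 41209/22500 ; √disc = 203/150
  v_R = (−(13/25) + 203/150) / (2·(1/3)) = 5/4 m/s
check:
T_s = v_R/a_R = (5/4)/(3/2) = 0.8333 s
robot covers v_R·T_r = 1.2500·0.1200 = 0.1500 m before braking
robot under decel: 1.2500²/(2·1.5000) = 0.5208 m
human over T_r+T_s: 0.6000·(0.1200+0.8333) = 0.5720 m
C+Z_d+Z_r = 0.0400+0.0800+0.0500 = 0.1700 m
sum ≈ 0.1500+0.5208+0.5720+0.1700 ≈ 1.4128 m = S ✓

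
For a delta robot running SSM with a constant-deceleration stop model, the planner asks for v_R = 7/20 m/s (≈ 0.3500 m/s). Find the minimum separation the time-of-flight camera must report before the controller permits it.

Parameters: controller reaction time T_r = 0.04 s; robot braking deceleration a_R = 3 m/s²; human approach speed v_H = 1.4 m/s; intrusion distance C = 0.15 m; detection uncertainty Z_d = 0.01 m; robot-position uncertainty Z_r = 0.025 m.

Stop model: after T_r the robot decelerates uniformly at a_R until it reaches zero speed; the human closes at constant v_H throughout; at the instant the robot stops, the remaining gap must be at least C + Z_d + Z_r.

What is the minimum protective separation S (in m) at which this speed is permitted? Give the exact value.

stop time T_s = (7/20)/3 = 0.1167 s
reaction-phase robot travel = 0.3500·0.0400 = 0.0140 m
braking distance = 0.3500²/(2·3.0000) = 0.0204 m
human closes 1.4000·0.1567 = 0.2193 m
residual clearance needed = 0.1500+0.0100+0.0250 = 0.1850 m
S_min ≈ 0.0140+0.0204+0.2193+0.1850  ⇒  S_min = 351/800 m

S_min = 351/800 m = 0.4387 m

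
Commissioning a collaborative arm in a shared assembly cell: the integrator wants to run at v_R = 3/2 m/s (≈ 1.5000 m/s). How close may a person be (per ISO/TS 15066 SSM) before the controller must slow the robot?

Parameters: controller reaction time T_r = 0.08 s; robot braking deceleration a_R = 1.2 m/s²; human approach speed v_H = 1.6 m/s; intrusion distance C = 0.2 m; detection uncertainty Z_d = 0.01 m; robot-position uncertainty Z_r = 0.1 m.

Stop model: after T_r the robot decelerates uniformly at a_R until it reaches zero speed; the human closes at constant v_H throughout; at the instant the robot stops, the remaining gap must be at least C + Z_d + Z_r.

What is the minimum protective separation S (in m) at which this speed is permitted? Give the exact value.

S_min = 6991/2000 m = 3.4955 m

T_s = v_R/a_R = (3/2)/(6/5) = 1.2500 s
reaction-phase robot travel = 1.5000·0.0800 = 0.1200 m
robot covers 1.5000·1.2500 − ½·1.2000·1.2500² = 0.9375 m while stopping
human closes 1.6000·1.3300 = 2.1280 m
C+Z_d+Z_r = 0.2000+0.0100+0.1000 = 0.3100 m
S_min ≈ 0.1200+0.9375+2.1280+0.3100  ⇒  S_min = 6991/2000 m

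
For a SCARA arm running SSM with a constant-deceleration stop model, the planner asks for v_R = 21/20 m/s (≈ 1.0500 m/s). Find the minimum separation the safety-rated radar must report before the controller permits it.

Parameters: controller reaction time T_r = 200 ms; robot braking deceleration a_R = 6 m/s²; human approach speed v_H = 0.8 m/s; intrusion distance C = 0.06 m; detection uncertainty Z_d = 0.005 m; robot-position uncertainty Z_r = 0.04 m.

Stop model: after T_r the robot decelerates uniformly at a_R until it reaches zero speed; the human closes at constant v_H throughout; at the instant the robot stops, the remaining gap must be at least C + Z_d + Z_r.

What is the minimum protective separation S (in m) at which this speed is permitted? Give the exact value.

braking lasts T_s = (21/20)/6 = 0.1750 s
reaction-phase robot travel = 1.0500·0.2000 = 0.2100 m
robot under decel: 1.0500²/(2·6.0000) = 0.0919 m
person approaches 0.8000·(0.2000+0.1750) = 0.3000 m
margins: 0.0600+0.0050+0.0400 = 0.1050 m
S_min ≈ 0.2100+0.0919+0.3000+0.1050  ⇒  S_min = 1131/1600 m

S_min = 1131/1600 m = 0.7069 m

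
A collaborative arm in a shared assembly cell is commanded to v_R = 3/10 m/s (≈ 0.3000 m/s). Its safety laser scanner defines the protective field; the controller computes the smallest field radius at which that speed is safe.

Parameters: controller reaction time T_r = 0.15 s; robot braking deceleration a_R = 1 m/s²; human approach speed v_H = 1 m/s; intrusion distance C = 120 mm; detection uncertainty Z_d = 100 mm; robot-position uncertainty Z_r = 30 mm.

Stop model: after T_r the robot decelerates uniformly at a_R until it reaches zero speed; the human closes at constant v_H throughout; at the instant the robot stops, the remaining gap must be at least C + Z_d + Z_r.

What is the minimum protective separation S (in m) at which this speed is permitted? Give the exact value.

S_min = 79/100 m = 0.7900 m

T_s = v_R/a_R = (3/10)/1 = 0.3000 s
robot in T_r: 0.3000·0.1500 = 0.0450 m
robot under decel: 0.3000²/(2·1.0000) = 0.0450 m
human over T_r+T_s: 1.0000·(0.1500+0.3000) = 0.4500 m
residual clearance needed = 0.1200+0.1000+0.0300 = 0.2500 m
S_min ≈ 0.0450+0.0450+0.4500+0.2500  ⇒  S_min = 79/100 m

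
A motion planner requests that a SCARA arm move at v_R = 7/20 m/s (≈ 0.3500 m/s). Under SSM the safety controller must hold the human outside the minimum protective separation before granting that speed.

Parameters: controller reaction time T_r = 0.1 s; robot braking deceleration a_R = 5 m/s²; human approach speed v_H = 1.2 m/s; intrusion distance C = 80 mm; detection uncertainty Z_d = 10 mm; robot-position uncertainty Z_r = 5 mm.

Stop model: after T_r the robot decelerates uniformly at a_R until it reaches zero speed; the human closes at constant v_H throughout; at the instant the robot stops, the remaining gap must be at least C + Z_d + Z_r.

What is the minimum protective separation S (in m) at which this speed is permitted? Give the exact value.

S_min = 277/800 m = 0.3463 m

braking lasts T_s = (7/20)/5 = 0.0700 s
robot covers v_R·T_r = 0.3500·0.1000 = 0.0350 m before braking
robot covers 0.3500·0.0700 − ½·5.0000·0.0700² = 0.0123 m while stopping
human over T_r+T_s: 1.2000·(0.1000+0.0700) = 0.2040 m
C+Z_d+Z_r = 0.0800+0.0100+0.0050 = 0.0950 m
S_min ≈ 0.0350+0.0123+0.2040+0.0950  ⇒  S_min = 277/800 m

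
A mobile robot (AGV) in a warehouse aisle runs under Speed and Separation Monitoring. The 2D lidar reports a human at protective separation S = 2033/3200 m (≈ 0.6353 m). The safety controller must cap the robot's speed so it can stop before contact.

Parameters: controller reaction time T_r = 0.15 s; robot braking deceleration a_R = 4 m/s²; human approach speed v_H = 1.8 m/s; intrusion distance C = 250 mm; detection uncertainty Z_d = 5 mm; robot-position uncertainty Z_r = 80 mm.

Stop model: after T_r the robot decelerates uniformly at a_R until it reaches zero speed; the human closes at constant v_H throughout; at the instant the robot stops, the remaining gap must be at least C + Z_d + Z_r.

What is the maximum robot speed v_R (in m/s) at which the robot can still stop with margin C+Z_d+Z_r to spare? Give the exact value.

collect terms ⇒ (1/8)·v_R² + (3/5)·v_R + (-97/3200) = 0
  disc = (3/5)² − 4·(1/8)·(-97/3200) = 2401/6400 ; √disc = 49/80
  v_R = (−(3/5) + 49/80) / (2·(1/8)) = 1/20 m/s
check:
T_s = v_R/a_R = (1/20)/4 = 0.0125 s
reaction-phase robot travel = 0.0500·0.1500 = 0.0075 m
robot under decel: 0.0500²/(2·4.0000) = 0.0003 m
human closes 1.8000·0.1625 = 0.2925 m
C+Z_d+Z_r = 0.2500+0.0050+0.0800 = 0.3350 m
sum ≈ 0.0075+0.0003+0.2925+0.3350 ≈ 0.6353 m = S ✓

v_R_max = 1/20 m/s = 0.0500 m/s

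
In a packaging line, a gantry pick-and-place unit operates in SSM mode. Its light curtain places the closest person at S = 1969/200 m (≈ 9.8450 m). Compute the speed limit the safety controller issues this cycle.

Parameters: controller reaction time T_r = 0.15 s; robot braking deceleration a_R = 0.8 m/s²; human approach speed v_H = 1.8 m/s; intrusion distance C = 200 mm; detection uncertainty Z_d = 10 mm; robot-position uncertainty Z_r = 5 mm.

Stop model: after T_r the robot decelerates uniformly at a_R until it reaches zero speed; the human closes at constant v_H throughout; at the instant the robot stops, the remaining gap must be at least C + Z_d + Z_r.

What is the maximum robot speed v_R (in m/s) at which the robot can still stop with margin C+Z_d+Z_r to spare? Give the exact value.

at the boundary: (5/8)·v² + (12/5)·v + (-234/25) = 0
  disc = (12/5)² − 4·(5/8)·(-234/25) = 729/25 ; √disc = 27/5
  v_R = (−(12/5) + 27/5) / (2·(5/8)) = 12/5 m/s
check:
braking lasts T_s = (12/5)/(4/5) = 3.0000 s
robot in T_r: 2.4000·0.1500 = 0.3600 m
robot under decel: 2.4000²/(2·0.8000) = 3.6000 m
human over T_r+T_s: 1.8000·(0.1500+3.0000) = 5.6700 m
residual clearance needed = 0.2000+0.0100+0.0050 = 0.2150 m
sum ≈ 0.3600+3.6000+5.6700+0.2150 ≈ 9.8450 m = S ✓

v_R_max = 12/5 m/s = 2.4000 m/s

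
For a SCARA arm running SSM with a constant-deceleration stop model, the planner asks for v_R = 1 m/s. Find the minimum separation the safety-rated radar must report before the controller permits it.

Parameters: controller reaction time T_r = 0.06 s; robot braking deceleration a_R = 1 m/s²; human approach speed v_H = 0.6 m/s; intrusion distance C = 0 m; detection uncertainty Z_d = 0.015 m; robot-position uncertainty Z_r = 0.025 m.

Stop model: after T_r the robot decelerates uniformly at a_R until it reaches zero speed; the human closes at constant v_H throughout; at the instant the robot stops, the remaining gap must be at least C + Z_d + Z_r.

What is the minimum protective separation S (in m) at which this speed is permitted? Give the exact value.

T_s = v_R/a_R = 1/1 = 1.0000 s
robot covers v_R·T_r = 1.0000·0.0600 = 0.0600 m before braking
robot under decel: 1.0000²/(2·1.0000) = 0.5000 m
person approaches 0.6000·(0.0600+1.0000) = 0.6360 m
margins: 0.0000+0.0150+0.0250 = 0.0400 m
S_min ≈ 0.0600+0.5000+0.6360+0.0400  ⇒  S_min = 309/250 m

S_min = 309/250 m = 1.2360 m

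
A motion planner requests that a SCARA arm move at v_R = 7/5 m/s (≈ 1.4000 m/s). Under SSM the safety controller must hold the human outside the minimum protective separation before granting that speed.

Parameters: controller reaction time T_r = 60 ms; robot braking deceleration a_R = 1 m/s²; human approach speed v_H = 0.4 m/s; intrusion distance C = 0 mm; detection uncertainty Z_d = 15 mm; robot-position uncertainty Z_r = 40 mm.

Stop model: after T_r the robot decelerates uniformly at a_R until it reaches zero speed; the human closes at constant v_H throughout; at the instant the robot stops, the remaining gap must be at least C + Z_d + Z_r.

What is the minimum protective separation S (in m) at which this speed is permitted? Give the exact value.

T_s = v_R/a_R = (7/5)/1 = 1.4000 s
robot covers v_R·T_r = 1.4000·0.0600 = 0.0840 m before braking
robot covers 1.4000·1.4000 − ½·1.0000·1.4000² = 0.9800 m while stopping
human over T_r+T_s: 0.4000·(0.0600+1.4000) = 0.5840 m
margins: 0.0000+0.0150+0.0400 = 0.0550 m
S_min ≈ 0.0840+0.9800+0.5840+0.0550  ⇒  S_min = 1703/1000 m

S_min = 1703/1000 m = 1.7030 m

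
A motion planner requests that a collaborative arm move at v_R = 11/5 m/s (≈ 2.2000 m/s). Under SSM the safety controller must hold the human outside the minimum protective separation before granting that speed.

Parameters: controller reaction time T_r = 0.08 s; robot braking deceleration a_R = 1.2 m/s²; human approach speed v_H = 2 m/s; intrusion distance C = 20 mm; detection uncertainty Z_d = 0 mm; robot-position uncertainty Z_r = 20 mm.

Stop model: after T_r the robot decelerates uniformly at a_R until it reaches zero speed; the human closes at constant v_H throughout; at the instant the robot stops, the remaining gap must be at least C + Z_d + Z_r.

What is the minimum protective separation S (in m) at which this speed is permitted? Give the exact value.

stop time T_s = (11/5)/(6/5) = 1.8333 s
robot covers v_R·T_r = 2.2000·0.0800 = 0.1760 m before braking
robot covers 2.2000·1.8333 − ½·1.2000·1.8333² = 2.0167 m while stopping
person approaches 2.0000·(0.0800+1.8333) = 3.8267 m
margins: 0.0200+0.0000+0.0200 = 0.0400 m
S_min ≈ 0.1760+2.0167+3.8267+0.0400  ⇒  S_min = 9089/1500 m

S_min = 9089/1500 m = 6.0593 m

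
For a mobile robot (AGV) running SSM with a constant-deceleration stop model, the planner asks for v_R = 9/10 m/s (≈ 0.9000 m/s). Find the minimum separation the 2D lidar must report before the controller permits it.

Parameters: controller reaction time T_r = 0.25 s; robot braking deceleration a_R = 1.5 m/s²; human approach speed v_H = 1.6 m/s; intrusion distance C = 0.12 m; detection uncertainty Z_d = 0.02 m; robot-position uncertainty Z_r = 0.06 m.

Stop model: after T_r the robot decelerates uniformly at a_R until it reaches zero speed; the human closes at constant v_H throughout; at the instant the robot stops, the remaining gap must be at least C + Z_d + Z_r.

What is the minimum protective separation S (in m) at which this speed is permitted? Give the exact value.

braking lasts T_s = (9/10)/(3/2) = 0.6000 s
robot covers v_R·T_r = 0.9000·0.2500 = 0.2250 m before braking
robot under decel: 0.9000²/(2·1.5000) = 0.2700 m
person approaches 1.6000·(0.2500+0.6000) = 1.3600 m
margins: 0.1200+0.0200+0.0600 = 0.2000 m
S_min ≈ 0.2250+0.2700+1.3600+0.2000  ⇒  S_min = 411/200 m

S_min = 411/200 m = 2.0550 m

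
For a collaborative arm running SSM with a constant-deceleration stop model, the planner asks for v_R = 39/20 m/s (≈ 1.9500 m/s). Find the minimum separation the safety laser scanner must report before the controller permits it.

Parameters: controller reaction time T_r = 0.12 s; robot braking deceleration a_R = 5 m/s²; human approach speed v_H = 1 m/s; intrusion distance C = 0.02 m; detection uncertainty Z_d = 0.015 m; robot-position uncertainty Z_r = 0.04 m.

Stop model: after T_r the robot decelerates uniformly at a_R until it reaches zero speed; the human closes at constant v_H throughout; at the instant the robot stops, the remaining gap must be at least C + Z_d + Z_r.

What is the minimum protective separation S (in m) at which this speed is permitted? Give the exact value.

S_min = 4797/4000 m = 1.1992 m

braking lasts T_s = (39/20)/5 = 0.3900 s
reaction-phase robot travel = 1.9500·0.1200 = 0.2340 m
braking distance = 1.9500²/(2·5.0000) = 0.3802 m
human over T_r+T_s: 1.0000·(0.1200+0.3900) = 0.5100 m
margins: 0.0200+0.0150+0.0400 = 0.0750 m
S_min ≈ 0.2340+0.3802+0.5100+0.0750  ⇒  S_min = 4797/4000 m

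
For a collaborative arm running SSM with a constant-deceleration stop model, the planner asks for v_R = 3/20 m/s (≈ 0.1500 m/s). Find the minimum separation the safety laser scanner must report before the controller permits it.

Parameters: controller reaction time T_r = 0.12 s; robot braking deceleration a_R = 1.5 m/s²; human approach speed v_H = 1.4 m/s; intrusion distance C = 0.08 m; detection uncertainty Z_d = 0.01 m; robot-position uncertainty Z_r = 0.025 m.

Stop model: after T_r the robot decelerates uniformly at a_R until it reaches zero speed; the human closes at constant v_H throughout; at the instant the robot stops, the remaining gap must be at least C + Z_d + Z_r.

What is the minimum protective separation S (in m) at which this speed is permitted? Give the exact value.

braking lasts T_s = (3/20)/(3/2) = 0.1000 s
robot in T_r: 0.1500·0.1200 = 0.0180 m
robot covers 0.1500·0.1000 − ½·1.5000·0.1000² = 0.0075 m while stopping
person approaches 1.4000·(0.1200+0.1000) = 0.3080 m
residual clearance needed = 0.0800+0.0100+0.0250 = 0.1150 m
S_min ≈ 0.0180+0.0075+0.3080+0.1150  ⇒  S_min = 897/2000 m

S_min = 897/2000 m = 0.4485 m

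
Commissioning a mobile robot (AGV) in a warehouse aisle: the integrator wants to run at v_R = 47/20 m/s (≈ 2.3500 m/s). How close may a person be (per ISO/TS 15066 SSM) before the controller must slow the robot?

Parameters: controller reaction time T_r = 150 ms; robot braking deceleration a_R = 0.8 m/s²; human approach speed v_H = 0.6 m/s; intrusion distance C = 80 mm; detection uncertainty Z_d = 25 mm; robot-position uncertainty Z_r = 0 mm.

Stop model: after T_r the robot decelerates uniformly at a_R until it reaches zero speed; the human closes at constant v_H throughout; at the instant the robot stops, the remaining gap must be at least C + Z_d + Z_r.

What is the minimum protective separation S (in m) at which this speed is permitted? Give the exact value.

S_min = 18437/3200 m = 5.7616 m

stop time T_s = (47/20)/(4/5) = 2.9375 s
robot in T_r: 2.3500·0.1500 = 0.3525 m
robot under decel: 2.3500²/(2·0.8000) = 3.4516 m
human over T_r+T_s: 0.6000·(0.1500+2.9375) = 1.8525 m
residual clearance needed = 0.0800+0.0250+0.0000 = 0.1050 m
S_min ≈ 0.3525+3.4516+1.8525+0.1050  ⇒  S_min = 18437/3200 m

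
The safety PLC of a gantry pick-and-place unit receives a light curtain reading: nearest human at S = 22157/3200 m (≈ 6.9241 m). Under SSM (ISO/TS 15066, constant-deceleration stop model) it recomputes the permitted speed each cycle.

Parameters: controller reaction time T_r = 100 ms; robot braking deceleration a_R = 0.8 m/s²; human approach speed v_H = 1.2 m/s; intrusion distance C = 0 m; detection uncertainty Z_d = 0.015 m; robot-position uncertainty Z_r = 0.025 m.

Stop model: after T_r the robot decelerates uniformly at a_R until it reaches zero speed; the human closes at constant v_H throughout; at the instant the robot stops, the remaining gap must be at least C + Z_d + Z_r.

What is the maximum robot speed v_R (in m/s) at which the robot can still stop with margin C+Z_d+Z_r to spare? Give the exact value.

v_R_max = 9/4 m/s = 2.2500 m/s

collect terms ⇒ (5/8)·v_R² + (8/5)·v_R + (-4329/640) = 0
  disc = (8/5)² − 4·(5/8)·(-4329/640) = 124609/6400 ; √disc = 353/80
  v_R = (−(8/5) + 353/80) / (2·(5/8)) = 9/4 m/s
check:
T_s = v_R/a_R = (9/4)/(4/5) = 2.8125 s
robot in T_r: 2.2500·0.1000 = 0.2250 m
robot under decel: 2.2500²/(2·0.8000) = 3.1641 m
human closes 1.2000·2.9125 = 3.4950 m
margins: 0.0000+0.0150+0.0250 = 0.0400 m
sum ≈ 0.2250+3.1641+3.4950+0.0400 ≈ 6.9241 m = S ✓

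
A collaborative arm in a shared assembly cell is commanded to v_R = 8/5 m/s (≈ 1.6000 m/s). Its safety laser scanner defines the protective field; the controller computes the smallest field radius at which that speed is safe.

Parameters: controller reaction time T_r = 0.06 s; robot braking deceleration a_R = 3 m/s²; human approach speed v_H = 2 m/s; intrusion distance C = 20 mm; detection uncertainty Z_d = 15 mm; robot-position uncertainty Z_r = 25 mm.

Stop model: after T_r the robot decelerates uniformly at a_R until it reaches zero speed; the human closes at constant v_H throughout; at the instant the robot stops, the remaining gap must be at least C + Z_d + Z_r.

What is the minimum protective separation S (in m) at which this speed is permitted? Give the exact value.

S_min = 1327/750 m = 1.7693 m

braking lasts T_s = (8/5)/3 = 0.5333 s
robot covers v_R·T_r = 1.6000·0.0600 = 0.0960 m before braking
braking distance = 1.6000²/(2·3.0000) = 0.4267 m
person approaches 2.0000·(0.0600+0.5333) = 1.1867 m
margins: 0.0200+0.0150+0.0250 = 0.0600 m
S_min ≈ 0.0960+0.4267+1.1867+0.0600  ⇒  S_min = 1327/750 m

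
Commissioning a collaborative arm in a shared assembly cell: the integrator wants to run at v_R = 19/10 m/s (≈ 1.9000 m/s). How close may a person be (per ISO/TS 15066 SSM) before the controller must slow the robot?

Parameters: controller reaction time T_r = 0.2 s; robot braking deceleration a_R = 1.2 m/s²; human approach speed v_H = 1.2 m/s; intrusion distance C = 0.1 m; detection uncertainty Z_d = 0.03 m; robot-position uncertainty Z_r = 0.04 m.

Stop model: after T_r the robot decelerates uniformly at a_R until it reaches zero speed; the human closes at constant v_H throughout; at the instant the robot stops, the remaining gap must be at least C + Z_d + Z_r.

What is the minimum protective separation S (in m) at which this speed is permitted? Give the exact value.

braking lasts T_s = (19/10)/(6/5) = 1.5833 s
reaction-phase robot travel = 1.9000·0.2000 = 0.3800 m
robot under decel: 1.9000²/(2·1.2000) = 1.5042 m
human closes 1.2000·1.7833 = 2.1400 m
C+Z_d+Z_r = 0.1000+0.0300+0.0400 = 0.1700 m
S_min ≈ 0.3800+1.5042+2.1400+0.1700  ⇒  S_min = 5033/1200 m

S_min = 5033/1200 m = 4.1942 m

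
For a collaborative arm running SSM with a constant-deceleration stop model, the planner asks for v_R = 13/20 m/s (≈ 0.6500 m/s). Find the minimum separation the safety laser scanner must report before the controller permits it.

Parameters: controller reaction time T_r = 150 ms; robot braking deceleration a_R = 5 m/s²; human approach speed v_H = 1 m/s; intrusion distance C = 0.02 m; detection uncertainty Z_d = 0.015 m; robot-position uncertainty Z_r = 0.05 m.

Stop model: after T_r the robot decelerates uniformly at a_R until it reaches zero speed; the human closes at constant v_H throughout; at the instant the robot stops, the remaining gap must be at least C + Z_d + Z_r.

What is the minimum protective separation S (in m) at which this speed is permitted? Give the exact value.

stop time T_s = (13/20)/5 = 0.1300 s
reaction-phase robot travel = 0.6500·0.1500 = 0.0975 m
robot covers 0.6500·0.1300 − ½·5.0000·0.1300² = 0.0423 m while stopping
human closes 1.0000·0.2800 = 0.2800 m
margins: 0.0200+0.0150+0.0500 = 0.0850 m
S_min ≈ 0.0975+0.0423+0.2800+0.0850  ⇒  S_min = 2019/4000 m

S_min = 2019/4000 m = 0.5048 m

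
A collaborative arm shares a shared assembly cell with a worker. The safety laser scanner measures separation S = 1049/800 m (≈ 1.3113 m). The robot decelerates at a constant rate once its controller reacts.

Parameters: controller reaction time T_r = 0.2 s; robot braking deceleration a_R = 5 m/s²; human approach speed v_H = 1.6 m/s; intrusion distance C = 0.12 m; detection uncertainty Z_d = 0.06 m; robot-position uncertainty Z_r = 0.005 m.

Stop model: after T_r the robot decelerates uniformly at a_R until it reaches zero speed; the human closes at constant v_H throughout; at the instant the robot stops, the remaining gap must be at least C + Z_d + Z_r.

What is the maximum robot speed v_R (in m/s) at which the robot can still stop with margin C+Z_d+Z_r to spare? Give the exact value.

v_R_max = 5/4 m/s = 1.2500 m/s

at the boundary: (1/10)·v² + (13/25)·v + (-129/160) = 0
  disc = (13/25)² − 4·(1/10)·(-129/160) = 5929/10000 ; √disc = 77/100
  v_R = (−(13/25) + 77/100) / (2·(1/10)) = 5/4 m/s
check:
T_s = v_R/a_R = (5/4)/5 = 0.2500 s
robot in T_r: 1.2500·0.2000 = 0.2500 m
robot under decel: 1.2500²/(2·5.0000) = 0.1562 m
human over T_r+T_s: 1.6000·(0.2000+0.2500) = 0.7200 m
residual clearance needed = 0.1200+0.0600+0.0050 = 0.1850 m
sum ≈ 0.2500+0.1562+0.7200+0.1850 ≈ 1.3113 m = S ✓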